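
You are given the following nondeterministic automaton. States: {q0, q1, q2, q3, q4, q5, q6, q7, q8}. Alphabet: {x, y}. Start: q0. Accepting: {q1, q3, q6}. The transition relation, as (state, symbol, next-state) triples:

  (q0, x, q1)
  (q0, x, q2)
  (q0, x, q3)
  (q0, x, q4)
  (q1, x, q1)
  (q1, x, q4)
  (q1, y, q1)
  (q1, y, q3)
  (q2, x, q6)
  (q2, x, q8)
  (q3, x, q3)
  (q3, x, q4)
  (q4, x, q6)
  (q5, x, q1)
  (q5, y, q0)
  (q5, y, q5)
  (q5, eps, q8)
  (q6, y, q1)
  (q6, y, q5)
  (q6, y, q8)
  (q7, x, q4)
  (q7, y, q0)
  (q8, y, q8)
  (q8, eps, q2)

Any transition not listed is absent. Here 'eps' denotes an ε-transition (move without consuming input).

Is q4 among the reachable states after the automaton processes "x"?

Yes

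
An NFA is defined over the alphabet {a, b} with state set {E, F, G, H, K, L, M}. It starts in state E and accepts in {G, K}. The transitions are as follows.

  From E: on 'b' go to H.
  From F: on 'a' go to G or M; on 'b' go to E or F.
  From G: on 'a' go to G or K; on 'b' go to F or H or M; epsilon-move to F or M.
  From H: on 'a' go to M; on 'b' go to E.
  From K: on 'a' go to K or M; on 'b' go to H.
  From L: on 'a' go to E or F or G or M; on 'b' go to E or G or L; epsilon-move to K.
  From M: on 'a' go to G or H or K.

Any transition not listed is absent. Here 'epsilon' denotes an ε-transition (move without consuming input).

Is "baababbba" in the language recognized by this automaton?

Yes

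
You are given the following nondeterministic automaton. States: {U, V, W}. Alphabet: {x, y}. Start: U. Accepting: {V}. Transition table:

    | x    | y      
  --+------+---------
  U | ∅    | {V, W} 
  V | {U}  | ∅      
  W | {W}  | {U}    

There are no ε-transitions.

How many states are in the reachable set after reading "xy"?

Start in {U}.
Read 'x': {U} → ∅.
The set is empty and remains empty for the remaining 1 symbol.
That set has 0 states.

0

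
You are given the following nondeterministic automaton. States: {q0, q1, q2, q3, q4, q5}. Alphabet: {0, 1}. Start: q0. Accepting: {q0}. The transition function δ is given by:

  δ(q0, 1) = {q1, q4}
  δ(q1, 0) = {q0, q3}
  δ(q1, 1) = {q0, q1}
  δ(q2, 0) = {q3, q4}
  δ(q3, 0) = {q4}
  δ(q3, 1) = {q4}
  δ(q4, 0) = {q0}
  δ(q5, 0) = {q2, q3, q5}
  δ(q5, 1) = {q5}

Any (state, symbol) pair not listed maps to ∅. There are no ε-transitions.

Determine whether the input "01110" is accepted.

Start in {q0}.
Read '0': q0→∅; now ∅.
The set is empty and remains empty for the remaining 4 symbols.
The final set ∅ contains no accepting state.

No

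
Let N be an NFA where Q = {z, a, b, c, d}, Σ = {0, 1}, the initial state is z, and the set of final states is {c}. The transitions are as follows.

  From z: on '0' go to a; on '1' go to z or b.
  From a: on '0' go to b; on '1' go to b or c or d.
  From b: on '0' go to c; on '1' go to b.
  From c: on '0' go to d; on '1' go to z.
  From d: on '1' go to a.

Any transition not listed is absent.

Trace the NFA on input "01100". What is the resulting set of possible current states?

{b, c, d}

Start in {z}.
Read '0': {z} → {a}.
Read '1': {a} → {b, c, d}.
Read '1': {b, c, d} → {z, a, b}.
Read '0': {z, a, b} → {a, b, c}.
Read '0': {a, b, c} → {b, c, d}.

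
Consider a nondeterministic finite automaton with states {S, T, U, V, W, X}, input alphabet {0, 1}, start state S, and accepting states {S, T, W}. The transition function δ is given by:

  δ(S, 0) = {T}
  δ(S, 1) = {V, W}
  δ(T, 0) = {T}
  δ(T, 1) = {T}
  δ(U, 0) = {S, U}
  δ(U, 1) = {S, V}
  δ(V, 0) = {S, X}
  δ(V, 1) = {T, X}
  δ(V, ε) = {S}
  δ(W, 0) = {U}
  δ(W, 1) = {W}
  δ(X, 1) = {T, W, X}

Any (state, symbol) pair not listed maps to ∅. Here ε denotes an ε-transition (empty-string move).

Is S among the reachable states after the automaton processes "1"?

Yes

Start in {S}.
Read '1': S→{V, W}; union {V, W}; ε-closure = {S, V, W}.
State S is in {S, V, W}.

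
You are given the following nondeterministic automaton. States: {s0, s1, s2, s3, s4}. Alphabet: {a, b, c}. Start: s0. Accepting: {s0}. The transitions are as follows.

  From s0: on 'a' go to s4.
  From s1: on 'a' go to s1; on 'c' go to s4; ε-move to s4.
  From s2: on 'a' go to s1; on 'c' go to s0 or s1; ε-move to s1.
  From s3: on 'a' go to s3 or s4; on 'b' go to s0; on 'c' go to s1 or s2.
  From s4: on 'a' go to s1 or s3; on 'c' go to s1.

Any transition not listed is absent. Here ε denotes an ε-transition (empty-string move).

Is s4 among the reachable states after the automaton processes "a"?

Yes

Start in {s0}.
Read 'a': s0→{s4}; now {s4}.
State s4 is in {s4}.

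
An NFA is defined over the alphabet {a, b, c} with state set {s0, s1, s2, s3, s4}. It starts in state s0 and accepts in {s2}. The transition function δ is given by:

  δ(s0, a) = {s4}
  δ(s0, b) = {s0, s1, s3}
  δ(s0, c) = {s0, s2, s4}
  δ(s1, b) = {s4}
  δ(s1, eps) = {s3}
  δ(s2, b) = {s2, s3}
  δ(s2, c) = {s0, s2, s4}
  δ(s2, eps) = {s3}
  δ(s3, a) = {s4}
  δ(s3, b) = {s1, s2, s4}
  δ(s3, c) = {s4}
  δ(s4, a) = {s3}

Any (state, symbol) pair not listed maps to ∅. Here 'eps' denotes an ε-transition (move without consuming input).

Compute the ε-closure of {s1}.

{s1, s3}

Begin with {s1}.
ε-move s1 → s3; add s3.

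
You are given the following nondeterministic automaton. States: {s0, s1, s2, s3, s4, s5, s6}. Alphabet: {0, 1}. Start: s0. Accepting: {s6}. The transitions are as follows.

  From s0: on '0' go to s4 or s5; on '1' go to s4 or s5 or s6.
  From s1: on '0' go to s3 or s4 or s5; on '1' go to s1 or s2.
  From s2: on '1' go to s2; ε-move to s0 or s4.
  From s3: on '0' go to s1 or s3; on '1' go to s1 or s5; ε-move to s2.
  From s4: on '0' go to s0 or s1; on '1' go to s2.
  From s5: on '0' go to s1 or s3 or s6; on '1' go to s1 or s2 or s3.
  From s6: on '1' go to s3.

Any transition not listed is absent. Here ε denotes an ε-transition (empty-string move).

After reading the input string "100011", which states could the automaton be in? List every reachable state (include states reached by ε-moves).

Start in {s0}.
Read '1': s0→{s4, s5, s6}; now {s4, s5, s6}.
Read '0': s4→{s0, s1}, s5→{s1, s3, s6}, s6→∅; union {s0, s1, s3, s6}; ε-closure = {s0, s1, s2, s3, s4, s6}.
Read '0': s0→{s4, s5}, s1→{s3, s4, s5}, s2→∅, s3→{s1, s3}, s4→{s0, s1}, s6→∅; union {s0, s1, s3, s4, s5}; ε-closure = {s0, s1, s2, s3, s4, s5}.
Read '0': s0→{s4, s5}, s1→{s3, s4, s5}, s2→∅, s3→{s1, s3}, s4→{s0, s1}, s5→{s1, s3, s6}; union {s0, s1, s3, s4, s5, s6}; ε-closure = {s0, s1, s2, s3, s4, s5, s6}.
Read '1': s0→{s4, s5, s6}, s1→{s1, s2}, s2→{s2}, s3→{s1, s5}, s4→{s2}, s5→{s1, s2, s3}, s6→{s3}; union {s1, s2, s3, s4, s5, s6}; ε-closure = {s0, s1, s2, s3, s4, s5, s6}.
Read '1': s0→{s4, s5, s6}, s1→{s1, s2}, s2→{s2}, s3→{s1, s5}, s4→{s2}, s5→{s1, s2, s3}, s6→{s3}; union {s1, s2, s3, s4, s5, s6}; ε-closure = {s0, s1, s2, s3, s4, s5, s6}.

{s0, s1, s2, s3, s4, s5, s6}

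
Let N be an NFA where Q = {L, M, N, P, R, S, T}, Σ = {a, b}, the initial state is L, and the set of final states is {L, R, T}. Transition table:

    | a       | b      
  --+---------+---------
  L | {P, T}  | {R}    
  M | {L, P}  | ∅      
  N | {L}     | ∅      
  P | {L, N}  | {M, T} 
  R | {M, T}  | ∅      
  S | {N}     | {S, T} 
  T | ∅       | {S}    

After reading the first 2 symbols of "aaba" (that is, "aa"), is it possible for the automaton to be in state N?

Yes

Start in {L}.
Read 'a': L→{P, T}; now {P, T}.
Read 'a': P→{L, N}, T→∅; now {L, N}.
State N is in {L, N}.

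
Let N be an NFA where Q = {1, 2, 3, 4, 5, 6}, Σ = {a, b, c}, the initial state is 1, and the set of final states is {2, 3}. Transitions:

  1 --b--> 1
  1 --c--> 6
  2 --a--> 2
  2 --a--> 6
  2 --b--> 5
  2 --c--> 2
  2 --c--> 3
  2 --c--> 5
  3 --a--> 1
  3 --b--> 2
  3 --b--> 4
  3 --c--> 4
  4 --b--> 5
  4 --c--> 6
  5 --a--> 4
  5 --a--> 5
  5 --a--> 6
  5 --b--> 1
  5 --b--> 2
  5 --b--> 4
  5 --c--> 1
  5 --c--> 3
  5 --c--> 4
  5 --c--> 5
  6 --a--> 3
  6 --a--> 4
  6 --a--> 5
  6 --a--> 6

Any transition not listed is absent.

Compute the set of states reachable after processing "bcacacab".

{1, 2, 4, 5}

Start in {1}.
Read 'b': 1→{1}; now {1}.
Read 'c': 1→{6}; now {6}.
Read 'a': 6→{3, 4, 5, 6}; now {3, 4, 5, 6}.
Read 'c': 3→{4}, 4→{6}, 5→{1, 3, 4, 5}, 6→∅; now {1, 3, 4, 5, 6}.
Read 'a': 1→∅, 3→{1}, 4→∅, 5→{4, 5, 6}, 6→{3, 4, 5, 6}; now {1, 3, 4, 5, 6}.
Read 'c': 1→{6}, 3→{4}, 4→{6}, 5→{1, 3, 4, 5}, 6→∅; now {1, 3, 4, 5, 6}.
Read 'a': 1→∅, 3→{1}, 4→∅, 5→{4, 5, 6}, 6→{3, 4, 5, 6}; now {1, 3, 4, 5, 6}.
Read 'b': 1→{1}, 3→{2, 4}, 4→{5}, 5→{1, 2, 4}, 6→∅; now {1, 2, 4, 5}.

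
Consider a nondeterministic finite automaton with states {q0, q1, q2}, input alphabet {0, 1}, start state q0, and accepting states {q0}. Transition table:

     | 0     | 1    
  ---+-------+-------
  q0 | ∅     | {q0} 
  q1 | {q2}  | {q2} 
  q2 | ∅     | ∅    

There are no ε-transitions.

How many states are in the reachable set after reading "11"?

Start in {q0}.
Read '1': {q0} → {q0}.
Read '1': {q0} → {q0}.
That set has 1 state.

1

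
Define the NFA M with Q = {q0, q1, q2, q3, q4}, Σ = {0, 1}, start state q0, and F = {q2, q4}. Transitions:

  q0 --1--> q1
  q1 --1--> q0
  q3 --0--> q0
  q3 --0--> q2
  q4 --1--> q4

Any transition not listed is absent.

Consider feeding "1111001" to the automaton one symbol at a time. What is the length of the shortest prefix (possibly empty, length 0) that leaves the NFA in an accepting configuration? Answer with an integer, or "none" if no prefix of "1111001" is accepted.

none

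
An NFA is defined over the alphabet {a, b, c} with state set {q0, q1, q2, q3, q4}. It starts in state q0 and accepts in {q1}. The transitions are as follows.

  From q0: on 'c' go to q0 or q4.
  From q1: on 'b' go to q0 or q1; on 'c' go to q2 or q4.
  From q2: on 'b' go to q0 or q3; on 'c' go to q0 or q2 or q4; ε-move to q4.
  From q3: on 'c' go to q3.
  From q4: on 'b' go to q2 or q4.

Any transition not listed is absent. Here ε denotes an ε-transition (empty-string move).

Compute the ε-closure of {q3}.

{q3}

Begin with {q3}.
No ε-moves leave this set, so the closure equals the set itself.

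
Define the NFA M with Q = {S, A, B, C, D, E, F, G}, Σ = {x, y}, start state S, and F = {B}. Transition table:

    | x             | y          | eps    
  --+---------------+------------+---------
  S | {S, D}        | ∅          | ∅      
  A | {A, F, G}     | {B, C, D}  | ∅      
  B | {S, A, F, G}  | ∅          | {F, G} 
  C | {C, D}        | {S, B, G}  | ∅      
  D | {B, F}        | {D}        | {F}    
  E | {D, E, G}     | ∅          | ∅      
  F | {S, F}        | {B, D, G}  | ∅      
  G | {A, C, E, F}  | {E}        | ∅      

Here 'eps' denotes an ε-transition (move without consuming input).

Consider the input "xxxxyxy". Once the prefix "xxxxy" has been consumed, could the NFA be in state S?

Start in {S}.
Read 'x': {S} → {S, D, F}.
Read 'x': {S, D, F} → {S, B, D, F, G}.
Read 'x': {S, B, D, F, G} → {S, A, B, C, D, E, F, G}.
Read 'x': {S, A, B, C, D, E, F, G} → {S, A, B, C, D, E, F, G}.
Read 'y': {S, A, B, C, D, E, F, G} → {S, B, C, D, E, F, G}.
State S is in {S, B, C, D, E, F, G}.

Yes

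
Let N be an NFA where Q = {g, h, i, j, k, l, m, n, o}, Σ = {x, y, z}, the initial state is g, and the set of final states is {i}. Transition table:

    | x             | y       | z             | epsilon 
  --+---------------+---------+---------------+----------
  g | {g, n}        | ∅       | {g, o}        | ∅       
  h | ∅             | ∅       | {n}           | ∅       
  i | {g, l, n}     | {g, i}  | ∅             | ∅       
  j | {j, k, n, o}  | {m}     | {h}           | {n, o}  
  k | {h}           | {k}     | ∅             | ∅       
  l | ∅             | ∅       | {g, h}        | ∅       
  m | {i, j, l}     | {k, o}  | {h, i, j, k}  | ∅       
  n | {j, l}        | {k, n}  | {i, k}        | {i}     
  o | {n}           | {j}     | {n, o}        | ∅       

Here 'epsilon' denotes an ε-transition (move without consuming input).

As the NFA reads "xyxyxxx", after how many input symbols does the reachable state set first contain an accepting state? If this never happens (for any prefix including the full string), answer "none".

1

Start in {g}.
Read 'x': g→{g, n}; union {g, n}; ε-closure = {g, i, n}.
None of the earlier sets intersect F, but {g, i, n} does.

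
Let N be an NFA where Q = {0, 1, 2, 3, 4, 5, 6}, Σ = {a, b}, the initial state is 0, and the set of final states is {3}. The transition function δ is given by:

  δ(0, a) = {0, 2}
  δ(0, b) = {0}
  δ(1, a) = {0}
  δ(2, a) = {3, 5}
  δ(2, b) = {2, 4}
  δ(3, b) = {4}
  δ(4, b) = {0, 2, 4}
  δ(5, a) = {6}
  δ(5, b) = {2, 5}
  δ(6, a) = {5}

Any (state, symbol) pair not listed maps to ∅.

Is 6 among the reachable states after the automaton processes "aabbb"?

No

Start in {0}.
Read 'a': 0→{0, 2}; now {0, 2}.
Read 'a': 0→{0, 2}, 2→{3, 5}; now {0, 2, 3, 5}.
Read 'b': 0→{0}, 2→{2, 4}, 3→{4}, 5→{2, 5}; now {0, 2, 4, 5}.
Read 'b': 0→{0}, 2→{2, 4}, 4→{0, 2, 4}, 5→{2, 5}; now {0, 2, 4, 5}.
Read 'b': 0→{0}, 2→{2, 4}, 4→{0, 2, 4}, 5→{2, 5}; now {0, 2, 4, 5}.
State 6 is not in {0, 2, 4, 5}.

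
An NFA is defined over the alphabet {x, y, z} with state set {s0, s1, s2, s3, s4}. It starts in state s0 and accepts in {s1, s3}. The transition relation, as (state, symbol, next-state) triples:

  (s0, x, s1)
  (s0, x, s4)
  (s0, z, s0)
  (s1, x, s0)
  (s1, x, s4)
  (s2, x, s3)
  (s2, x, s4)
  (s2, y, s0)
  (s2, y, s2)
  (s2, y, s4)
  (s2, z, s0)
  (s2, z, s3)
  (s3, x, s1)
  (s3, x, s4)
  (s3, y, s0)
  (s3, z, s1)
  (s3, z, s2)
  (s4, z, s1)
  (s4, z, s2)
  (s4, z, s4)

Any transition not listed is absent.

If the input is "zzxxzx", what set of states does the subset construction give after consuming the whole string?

Start in {s0}.
Read 'z': s0→{s0}; now {s0}.
Read 'z': s0→{s0}; now {s0}.
Read 'x': s0→{s1, s4}; now {s1, s4}.
Read 'x': s1→{s0, s4}, s4→∅; now {s0, s4}.
Read 'z': s0→{s0}, s4→{s1, s2, s4}; now {s0, s1, s2, s4}.
Read 'x': s0→{s1, s4}, s1→{s0, s4}, s2→{s3, s4}, s4→∅; now {s0, s1, s3, s4}.

{s0, s1, s3, s4}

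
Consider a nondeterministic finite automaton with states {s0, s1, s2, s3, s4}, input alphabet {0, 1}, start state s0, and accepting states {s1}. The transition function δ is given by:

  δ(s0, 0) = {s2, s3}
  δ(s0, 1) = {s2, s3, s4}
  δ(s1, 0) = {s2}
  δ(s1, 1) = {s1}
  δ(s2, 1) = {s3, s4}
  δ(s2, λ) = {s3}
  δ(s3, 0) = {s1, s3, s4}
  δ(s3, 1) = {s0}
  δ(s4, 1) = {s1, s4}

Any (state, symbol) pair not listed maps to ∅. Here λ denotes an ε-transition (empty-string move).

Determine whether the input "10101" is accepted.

No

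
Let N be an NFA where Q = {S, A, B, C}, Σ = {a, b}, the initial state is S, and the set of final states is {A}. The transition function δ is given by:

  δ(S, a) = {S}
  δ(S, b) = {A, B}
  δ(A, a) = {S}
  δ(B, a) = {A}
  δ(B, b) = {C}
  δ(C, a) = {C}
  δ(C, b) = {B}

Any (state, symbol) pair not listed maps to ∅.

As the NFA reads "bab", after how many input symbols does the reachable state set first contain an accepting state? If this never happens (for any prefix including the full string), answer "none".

1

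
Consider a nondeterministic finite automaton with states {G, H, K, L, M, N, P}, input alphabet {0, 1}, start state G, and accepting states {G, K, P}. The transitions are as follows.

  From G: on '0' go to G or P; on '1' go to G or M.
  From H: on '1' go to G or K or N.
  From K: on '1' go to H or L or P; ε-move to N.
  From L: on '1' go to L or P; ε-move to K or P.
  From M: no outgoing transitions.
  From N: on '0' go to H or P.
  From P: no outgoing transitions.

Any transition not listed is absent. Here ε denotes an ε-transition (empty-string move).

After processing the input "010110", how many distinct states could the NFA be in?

2

Start in {G}.
Read '0': {G} → {G, P}.
Read '1': {G, P} → {G, M}.
Read '0': {G, M} → {G, P}.
Read '1': {G, P} → {G, M}.
Read '1': {G, M} → {G, M}.
Read '0': {G, M} → {G, P}.
That set has 2 states.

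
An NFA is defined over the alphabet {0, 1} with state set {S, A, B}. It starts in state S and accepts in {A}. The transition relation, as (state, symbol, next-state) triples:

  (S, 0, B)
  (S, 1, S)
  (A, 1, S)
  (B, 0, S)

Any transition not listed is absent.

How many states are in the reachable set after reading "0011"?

Start in {S}.
Read '0': S→{B}; now {B}.
Read '0': B→{S}; now {S}.
Read '1': S→{S}; now {S}.
Read '1': S→{S}; now {S}.
That set has 1 state.

1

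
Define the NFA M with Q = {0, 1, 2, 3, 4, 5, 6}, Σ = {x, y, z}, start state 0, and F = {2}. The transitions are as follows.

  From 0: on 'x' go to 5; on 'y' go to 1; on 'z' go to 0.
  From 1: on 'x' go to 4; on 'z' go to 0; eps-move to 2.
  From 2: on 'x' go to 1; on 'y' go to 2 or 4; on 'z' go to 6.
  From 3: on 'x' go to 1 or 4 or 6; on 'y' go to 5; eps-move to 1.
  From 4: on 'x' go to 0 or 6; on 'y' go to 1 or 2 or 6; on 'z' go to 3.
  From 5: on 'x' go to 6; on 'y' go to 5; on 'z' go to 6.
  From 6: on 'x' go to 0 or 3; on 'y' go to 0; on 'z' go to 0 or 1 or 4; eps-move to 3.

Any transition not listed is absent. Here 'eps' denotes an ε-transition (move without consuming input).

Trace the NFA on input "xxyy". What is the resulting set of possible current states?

{1, 2, 3, 4, 5, 6}

Start in {0}.
Read 'x': 0→{5}; now {5}.
Read 'x': 5→{6}; union {6}; ε-closure = {1, 2, 3, 6}.
Read 'y': 1→∅, 2→{2, 4}, 3→{5}, 6→{0}; now {0, 2, 4, 5}.
Read 'y': 0→{1}, 2→{2, 4}, 4→{1, 2, 6}, 5→{5}; union {1, 2, 4, 5, 6}; ε-closure = {1, 2, 3, 4, 5, 6}.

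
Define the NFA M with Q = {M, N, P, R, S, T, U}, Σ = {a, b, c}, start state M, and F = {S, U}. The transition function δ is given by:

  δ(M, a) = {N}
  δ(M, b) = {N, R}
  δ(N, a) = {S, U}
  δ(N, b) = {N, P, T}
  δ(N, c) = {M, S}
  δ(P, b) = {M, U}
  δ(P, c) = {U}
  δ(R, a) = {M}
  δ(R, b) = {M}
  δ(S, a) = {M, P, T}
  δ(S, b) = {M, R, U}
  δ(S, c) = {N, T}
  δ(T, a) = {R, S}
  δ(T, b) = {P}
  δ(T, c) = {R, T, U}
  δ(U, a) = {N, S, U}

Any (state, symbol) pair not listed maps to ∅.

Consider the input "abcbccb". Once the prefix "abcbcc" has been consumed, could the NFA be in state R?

Start in {M}.
Read 'a': M→{N}; now {N}.
Read 'b': N→{N, P, T}; now {N, P, T}.
Read 'c': N→{M, S}, P→{U}, T→{R, T, U}; now {M, R, S, T, U}.
Read 'b': M→{N, R}, R→{M}, S→{M, R, U}, T→{P}, U→∅; now {M, N, P, R, U}.
Read 'c': M→∅, N→{M, S}, P→{U}, R→∅, U→∅; now {M, S, U}.
Read 'c': M→∅, S→{N, T}, U→∅; now {N, T}.
State R is not in {N, T}.

No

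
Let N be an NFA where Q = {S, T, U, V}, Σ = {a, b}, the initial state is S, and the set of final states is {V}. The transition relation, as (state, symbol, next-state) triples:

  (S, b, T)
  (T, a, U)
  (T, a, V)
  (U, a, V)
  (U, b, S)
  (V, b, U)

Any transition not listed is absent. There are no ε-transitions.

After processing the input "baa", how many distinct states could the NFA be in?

1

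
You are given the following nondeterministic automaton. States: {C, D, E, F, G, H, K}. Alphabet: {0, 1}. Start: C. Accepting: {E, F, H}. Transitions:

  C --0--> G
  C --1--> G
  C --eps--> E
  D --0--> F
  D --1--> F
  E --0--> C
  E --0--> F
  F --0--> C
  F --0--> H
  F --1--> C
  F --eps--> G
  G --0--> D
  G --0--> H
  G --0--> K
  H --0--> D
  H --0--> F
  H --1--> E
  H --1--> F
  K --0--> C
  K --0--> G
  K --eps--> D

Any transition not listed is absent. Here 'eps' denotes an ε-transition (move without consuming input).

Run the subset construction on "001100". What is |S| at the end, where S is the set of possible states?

Start: ε-closure({C}) = {C, E}.
Read '0': C→{G}, E→{C, F}; union {C, F, G}; ε-closure = {C, E, F, G}.
Read '0': C→{G}, E→{C, F}, F→{C, H}, G→{D, H, K}; union {C, D, F, G, H, K}; ε-closure = {C, D, E, F, G, H, K}.
Read '1': C→{G}, D→{F}, E→∅, F→{C}, G→∅, H→{E, F}, K→∅; now {C, E, F, G}.
Read '1': C→{G}, E→∅, F→{C}, G→∅; union {C, G}; ε-closure = {C, E, G}.
Read '0': C→{G}, E→{C, F}, G→{D, H, K}; union {C, D, F, G, H, K}; ε-closure = {C, D, E, F, G, H, K}.
Read '0': C→{G}, D→{F}, E→{C, F}, F→{C, H}, G→{D, H, K}, H→{D, F}, K→{C, G}; union {C, D, F, G, H, K}; ε-closure = {C, D, E, F, G, H, K}.
That set has 7 states.

7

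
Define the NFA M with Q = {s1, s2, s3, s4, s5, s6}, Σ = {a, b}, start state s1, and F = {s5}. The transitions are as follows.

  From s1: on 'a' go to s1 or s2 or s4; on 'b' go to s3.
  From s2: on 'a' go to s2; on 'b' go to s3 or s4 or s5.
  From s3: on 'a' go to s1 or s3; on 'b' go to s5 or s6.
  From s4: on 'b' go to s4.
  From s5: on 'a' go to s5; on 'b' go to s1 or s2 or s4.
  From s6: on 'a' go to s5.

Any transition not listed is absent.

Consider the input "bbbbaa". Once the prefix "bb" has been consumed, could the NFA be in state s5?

Start in {s1}.
Read 'b': {s1} → {s3}.
Read 'b': {s3} → {s5, s6}.
State s5 is in {s5, s6}.

Yes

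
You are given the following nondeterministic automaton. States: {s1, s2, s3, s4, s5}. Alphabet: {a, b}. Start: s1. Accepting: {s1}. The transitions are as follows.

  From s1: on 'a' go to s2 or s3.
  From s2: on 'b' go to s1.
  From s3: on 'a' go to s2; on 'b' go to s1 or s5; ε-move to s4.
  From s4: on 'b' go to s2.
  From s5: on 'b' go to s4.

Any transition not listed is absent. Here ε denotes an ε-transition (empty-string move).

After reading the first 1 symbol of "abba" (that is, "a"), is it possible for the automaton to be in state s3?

Start in {s1}.
Read 'a': s1→{s2, s3}; union {s2, s3}; ε-closure = {s2, s3, s4}.
State s3 is in {s2, s3, s4}.

Yes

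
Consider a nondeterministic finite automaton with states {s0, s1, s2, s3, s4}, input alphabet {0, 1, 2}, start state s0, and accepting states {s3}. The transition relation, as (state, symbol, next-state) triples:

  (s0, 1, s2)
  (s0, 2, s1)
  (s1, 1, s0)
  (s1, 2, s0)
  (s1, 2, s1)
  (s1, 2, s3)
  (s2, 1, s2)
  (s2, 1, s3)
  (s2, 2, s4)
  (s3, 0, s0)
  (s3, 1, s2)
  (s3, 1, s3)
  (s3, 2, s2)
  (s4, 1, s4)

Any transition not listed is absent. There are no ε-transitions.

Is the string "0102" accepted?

No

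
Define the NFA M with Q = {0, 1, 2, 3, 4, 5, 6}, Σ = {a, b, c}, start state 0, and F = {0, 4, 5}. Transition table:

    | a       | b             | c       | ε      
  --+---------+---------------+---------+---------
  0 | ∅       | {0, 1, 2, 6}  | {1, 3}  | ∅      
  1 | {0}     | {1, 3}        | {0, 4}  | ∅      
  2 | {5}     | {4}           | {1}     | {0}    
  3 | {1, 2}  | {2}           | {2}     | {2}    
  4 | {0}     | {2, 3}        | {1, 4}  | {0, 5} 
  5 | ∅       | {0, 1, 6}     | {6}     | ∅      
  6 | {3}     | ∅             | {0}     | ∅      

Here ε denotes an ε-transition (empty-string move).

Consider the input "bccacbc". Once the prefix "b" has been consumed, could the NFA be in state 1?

Yes

Start in {0}.
Read 'b': 0→{0, 1, 2, 6}; now {0, 1, 2, 6}.
State 1 is in {0, 1, 2, 6}.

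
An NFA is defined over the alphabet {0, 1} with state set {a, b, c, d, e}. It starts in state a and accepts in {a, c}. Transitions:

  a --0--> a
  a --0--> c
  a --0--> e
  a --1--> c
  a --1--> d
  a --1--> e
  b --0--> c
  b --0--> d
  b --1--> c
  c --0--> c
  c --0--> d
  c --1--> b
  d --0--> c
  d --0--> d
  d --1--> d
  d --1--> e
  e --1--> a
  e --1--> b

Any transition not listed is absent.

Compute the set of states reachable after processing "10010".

{c, d}

Start in {a}.
Read '1': {a} → {c, d, e}.
Read '0': {c, d, e} → {c, d}.
Read '0': {c, d} → {c, d}.
Read '1': {c, d} → {b, d, e}.
Read '0': {b, d, e} → {c, d}.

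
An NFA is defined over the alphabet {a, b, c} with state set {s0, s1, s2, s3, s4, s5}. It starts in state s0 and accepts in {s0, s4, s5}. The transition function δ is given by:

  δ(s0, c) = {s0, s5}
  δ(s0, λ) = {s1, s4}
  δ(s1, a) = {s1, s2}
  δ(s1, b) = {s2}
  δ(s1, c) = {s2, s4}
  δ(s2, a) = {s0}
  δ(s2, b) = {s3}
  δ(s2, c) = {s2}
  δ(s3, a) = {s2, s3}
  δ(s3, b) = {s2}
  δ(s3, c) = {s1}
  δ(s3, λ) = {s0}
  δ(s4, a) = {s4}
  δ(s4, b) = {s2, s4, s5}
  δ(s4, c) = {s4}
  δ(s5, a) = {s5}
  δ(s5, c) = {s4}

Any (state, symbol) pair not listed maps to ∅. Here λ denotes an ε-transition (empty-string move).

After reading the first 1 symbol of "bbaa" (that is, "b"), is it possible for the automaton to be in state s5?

Yes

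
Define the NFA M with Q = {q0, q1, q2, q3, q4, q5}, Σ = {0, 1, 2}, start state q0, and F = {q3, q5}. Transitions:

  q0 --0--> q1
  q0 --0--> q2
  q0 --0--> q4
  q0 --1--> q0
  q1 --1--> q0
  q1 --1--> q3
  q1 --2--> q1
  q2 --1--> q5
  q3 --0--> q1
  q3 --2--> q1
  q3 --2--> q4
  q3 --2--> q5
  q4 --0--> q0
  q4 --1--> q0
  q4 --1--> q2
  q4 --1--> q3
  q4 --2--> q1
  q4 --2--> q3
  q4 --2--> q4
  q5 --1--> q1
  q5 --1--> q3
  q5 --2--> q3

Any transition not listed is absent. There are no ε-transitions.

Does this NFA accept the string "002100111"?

Start in {q0}.
Read '0': q0→{q1, q2, q4}; now {q1, q2, q4}.
Read '0': q1→∅, q2→∅, q4→{q0}; now {q0}.
Read '2': q0→∅; now ∅.
The set is empty and remains empty for the remaining 6 symbols.
The final set ∅ contains no accepting state.

No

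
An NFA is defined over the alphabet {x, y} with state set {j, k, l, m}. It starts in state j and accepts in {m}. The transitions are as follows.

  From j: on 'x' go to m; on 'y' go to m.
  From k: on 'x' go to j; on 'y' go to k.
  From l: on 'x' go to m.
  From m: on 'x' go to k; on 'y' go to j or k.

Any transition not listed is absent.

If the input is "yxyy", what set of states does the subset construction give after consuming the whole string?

{k}

Start in {j}.
Read 'y': j→{m}; now {m}.
Read 'x': m→{k}; now {k}.
Read 'y': k→{k}; now {k}.
Read 'y': k→{k}; now {k}.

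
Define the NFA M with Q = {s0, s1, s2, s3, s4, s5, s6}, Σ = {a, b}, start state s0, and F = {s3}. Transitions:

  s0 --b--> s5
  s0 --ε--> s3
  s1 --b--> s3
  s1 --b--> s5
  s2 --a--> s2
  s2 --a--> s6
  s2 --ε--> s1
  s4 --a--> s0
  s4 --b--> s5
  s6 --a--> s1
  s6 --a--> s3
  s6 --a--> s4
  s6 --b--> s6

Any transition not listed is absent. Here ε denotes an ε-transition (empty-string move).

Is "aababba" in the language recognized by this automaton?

Start: ε-closure({s0}) = {s0, s3}.
Read 'a': {s0, s3} → ∅.
The set is empty and remains empty for the remaining 6 symbols.
The final set ∅ contains no accepting state.

No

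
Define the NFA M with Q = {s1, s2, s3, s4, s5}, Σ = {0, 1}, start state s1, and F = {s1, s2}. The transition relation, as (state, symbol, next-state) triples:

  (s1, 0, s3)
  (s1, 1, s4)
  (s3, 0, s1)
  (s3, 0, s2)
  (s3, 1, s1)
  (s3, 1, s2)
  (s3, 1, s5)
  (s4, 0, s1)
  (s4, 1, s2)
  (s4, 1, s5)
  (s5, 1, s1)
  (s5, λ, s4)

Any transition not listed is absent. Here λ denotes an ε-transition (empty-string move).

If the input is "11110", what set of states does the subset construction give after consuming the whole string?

Start in {s1}.
Read '1': s1→{s4}; now {s4}.
Read '1': s4→{s2, s5}; union {s2, s5}; ε-closure = {s2, s4, s5}.
Read '1': s2→∅, s4→{s2, s5}, s5→{s1}; union {s1, s2, s5}; ε-closure = {s1, s2, s4, s5}.
Read '1': s1→{s4}, s2→∅, s4→{s2, s5}, s5→{s1}; now {s1, s2, s4, s5}.
Read '0': s1→{s3}, s2→∅, s4→{s1}, s5→∅; now {s1, s3}.

{s1, s3}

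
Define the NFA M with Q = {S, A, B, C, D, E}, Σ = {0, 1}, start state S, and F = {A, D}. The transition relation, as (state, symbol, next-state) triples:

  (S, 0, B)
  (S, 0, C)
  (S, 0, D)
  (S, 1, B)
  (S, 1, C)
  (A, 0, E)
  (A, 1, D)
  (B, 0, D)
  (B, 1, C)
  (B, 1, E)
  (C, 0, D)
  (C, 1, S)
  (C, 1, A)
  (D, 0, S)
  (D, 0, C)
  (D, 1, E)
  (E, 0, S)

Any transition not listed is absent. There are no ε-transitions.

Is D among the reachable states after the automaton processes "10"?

Yes

Start in {S}.
Read '1': S→{B, C}; now {B, C}.
Read '0': B→{D}, C→{D}; now {D}.
State D is in {D}.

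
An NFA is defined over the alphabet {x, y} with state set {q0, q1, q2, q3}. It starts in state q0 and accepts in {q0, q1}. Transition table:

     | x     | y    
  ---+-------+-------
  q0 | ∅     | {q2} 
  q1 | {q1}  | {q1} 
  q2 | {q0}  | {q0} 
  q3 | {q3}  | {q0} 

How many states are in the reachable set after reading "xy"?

0

Start in {q0}.
Read 'x': {q0} → ∅.
The set is empty and remains empty for the remaining 1 symbol.
That set has 0 states.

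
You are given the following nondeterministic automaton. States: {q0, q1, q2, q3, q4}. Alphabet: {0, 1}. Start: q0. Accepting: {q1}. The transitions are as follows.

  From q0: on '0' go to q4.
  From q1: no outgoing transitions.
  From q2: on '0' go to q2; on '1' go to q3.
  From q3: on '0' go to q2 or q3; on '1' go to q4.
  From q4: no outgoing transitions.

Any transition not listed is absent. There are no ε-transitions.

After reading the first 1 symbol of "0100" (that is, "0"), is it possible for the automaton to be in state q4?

Start in {q0}.
Read '0': q0→{q4}; now {q4}.
State q4 is in {q4}.

Yes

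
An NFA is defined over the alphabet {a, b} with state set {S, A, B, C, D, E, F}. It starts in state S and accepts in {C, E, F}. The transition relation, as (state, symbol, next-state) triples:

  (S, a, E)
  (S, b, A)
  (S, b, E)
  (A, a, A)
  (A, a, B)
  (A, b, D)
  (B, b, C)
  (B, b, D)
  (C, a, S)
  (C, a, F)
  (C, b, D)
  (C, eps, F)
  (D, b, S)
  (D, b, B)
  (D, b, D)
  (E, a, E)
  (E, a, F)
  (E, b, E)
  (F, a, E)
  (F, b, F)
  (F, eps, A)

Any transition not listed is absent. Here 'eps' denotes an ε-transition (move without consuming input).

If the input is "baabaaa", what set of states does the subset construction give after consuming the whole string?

Start in {S}.
Read 'b': {S} → {A, E}.
Read 'a': {A, E} → {A, B, E, F}.
Read 'a': {A, B, E, F} → {A, B, E, F}.
Read 'b': {A, B, E, F} → {A, C, D, E, F}.
Read 'a': {A, C, D, E, F} → {S, A, B, E, F}.
Read 'a': {S, A, B, E, F} → {A, B, E, F}.
Read 'a': {A, B, E, F} → {A, B, E, F}.

{A, B, E, F}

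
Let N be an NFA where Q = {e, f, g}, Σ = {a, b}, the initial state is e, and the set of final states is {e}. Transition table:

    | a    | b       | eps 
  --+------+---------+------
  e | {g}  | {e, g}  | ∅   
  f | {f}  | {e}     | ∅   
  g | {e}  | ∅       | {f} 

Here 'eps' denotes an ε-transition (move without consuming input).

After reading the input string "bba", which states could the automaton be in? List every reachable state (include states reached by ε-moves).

{e, f, g}

Start in {e}.
Read 'b': e→{e, g}; union {e, g}; ε-closure = {e, f, g}.
Read 'b': e→{e, g}, f→{e}, g→∅; union {e, g}; ε-closure = {e, f, g}.
Read 'a': e→{g}, f→{f}, g→{e}; now {e, f, g}.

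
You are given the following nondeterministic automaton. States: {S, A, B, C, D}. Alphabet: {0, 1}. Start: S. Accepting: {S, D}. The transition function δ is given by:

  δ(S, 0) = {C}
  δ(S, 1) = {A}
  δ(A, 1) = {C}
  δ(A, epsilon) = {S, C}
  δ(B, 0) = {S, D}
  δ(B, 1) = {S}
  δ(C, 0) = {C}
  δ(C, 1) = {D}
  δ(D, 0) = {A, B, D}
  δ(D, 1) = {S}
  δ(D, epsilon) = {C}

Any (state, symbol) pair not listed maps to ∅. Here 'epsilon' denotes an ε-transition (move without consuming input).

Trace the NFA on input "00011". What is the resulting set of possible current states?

Start in {S}.
Read '0': {S} → {C}.
Read '0': {C} → {C}.
Read '0': {C} → {C}.
Read '1': {C} → {C, D}.
Read '1': {C, D} → {S, C, D}.

{S, C, D}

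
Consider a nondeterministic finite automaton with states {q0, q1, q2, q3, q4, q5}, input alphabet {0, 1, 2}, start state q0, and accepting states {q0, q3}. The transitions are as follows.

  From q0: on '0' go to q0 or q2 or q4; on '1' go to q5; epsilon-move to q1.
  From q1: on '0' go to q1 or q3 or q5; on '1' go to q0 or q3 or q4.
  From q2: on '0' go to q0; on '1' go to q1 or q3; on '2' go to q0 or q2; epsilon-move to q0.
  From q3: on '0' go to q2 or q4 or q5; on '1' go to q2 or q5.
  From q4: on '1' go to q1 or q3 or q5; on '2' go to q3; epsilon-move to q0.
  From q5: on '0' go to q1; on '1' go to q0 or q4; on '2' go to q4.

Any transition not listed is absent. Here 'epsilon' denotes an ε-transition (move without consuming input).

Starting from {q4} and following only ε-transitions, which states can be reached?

{q0, q1, q4}

Begin with {q4}.
ε-move q4 → q0; add q0.
ε-move q0 → q1; add q1.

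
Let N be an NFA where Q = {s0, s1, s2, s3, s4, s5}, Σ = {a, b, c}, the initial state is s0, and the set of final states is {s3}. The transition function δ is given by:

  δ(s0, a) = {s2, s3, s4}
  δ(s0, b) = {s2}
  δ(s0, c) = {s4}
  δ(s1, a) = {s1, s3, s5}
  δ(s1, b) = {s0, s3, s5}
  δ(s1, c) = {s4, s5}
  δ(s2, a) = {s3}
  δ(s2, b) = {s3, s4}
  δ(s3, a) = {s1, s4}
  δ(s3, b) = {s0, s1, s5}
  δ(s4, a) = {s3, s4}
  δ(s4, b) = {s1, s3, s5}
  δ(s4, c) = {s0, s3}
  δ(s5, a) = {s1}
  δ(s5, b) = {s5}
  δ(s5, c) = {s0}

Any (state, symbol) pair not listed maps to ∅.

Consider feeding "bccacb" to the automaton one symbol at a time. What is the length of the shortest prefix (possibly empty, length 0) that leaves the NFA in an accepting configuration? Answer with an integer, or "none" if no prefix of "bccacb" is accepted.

none

Start in {s0}.
Read 'b': s0→{s2}; now {s2}.
Read 'c': s2→∅; now ∅.
The set is empty and remains empty for the remaining 4 symbols.
No reachable set along the way intersects F.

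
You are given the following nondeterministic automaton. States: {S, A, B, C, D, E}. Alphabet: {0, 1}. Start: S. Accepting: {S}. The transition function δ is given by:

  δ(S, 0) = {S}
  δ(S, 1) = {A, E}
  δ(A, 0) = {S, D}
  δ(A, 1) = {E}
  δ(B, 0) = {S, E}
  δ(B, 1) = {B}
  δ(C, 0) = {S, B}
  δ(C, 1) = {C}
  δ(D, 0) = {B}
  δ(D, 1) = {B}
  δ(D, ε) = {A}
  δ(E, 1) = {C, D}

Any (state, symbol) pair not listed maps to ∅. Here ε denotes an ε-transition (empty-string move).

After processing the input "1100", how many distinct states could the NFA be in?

5

Start in {S}.
Read '1': S→{A, E}; now {A, E}.
Read '1': A→{E}, E→{C, D}; union {C, D, E}; ε-closure = {A, C, D, E}.
Read '0': A→{S, D}, C→{S, B}, D→{B}, E→∅; union {S, B, D}; ε-closure = {S, A, B, D}.
Read '0': S→{S}, A→{S, D}, B→{S, E}, D→{B}; union {S, B, D, E}; ε-closure = {S, A, B, D, E}.
That set has 5 states.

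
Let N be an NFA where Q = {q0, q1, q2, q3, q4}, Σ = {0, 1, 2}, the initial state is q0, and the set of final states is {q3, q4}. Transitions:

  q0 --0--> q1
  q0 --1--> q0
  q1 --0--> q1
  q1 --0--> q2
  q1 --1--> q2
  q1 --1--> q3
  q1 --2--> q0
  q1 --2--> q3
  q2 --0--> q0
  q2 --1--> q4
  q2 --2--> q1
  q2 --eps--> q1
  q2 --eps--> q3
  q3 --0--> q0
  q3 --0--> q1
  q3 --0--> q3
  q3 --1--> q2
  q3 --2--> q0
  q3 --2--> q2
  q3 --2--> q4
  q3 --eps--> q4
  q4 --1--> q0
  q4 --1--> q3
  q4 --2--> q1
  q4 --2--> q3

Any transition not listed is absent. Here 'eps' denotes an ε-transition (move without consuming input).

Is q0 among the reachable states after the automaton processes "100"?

No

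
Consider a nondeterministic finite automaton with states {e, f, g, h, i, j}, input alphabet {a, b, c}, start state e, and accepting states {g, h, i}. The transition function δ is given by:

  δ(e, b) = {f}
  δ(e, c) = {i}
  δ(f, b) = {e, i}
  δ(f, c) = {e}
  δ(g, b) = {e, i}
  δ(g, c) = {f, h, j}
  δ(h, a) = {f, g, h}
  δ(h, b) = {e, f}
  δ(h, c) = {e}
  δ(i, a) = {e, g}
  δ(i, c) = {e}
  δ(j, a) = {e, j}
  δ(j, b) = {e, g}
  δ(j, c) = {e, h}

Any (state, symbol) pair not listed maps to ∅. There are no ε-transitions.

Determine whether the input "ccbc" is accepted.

No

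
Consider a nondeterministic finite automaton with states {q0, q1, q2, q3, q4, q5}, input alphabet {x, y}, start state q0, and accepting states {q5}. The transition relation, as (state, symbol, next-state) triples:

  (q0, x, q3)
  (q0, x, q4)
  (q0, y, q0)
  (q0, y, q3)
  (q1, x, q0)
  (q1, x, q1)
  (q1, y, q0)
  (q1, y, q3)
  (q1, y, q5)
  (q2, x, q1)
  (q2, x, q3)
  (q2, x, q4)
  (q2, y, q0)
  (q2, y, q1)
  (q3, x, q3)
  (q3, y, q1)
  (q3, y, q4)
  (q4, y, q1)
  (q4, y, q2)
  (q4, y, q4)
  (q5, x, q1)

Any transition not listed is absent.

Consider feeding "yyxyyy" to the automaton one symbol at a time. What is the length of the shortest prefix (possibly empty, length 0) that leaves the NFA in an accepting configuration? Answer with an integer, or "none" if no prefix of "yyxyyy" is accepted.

4

Start in {q0}.
Read 'y': {q0} → {q0, q3}.
Read 'y': {q0, q3} → {q0, q1, q3, q4}.
Read 'x': {q0, q1, q3, q4} → {q0, q1, q3, q4}.
Read 'y': {q0, q1, q3, q4} → {q0, q1, q2, q3, q4, q5}.
None of the earlier sets intersect F, but {q0, q1, q2, q3, q4, q5} does.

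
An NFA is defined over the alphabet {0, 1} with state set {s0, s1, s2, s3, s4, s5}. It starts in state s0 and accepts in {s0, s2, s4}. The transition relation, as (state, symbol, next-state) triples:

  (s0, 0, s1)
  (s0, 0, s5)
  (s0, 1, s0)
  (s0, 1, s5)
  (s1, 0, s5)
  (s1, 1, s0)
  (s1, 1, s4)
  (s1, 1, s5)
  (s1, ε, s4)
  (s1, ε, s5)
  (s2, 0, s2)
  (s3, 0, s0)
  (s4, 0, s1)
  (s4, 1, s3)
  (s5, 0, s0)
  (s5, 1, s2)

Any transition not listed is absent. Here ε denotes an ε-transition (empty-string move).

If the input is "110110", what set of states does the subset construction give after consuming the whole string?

Start in {s0}.
Read '1': s0→{s0, s5}; now {s0, s5}.
Read '1': s0→{s0, s5}, s5→{s2}; now {s0, s2, s5}.
Read '0': s0→{s1, s5}, s2→{s2}, s5→{s0}; union {s0, s1, s2, s5}; ε-closure = {s0, s1, s2, s4, s5}.
Read '1': s0→{s0, s5}, s1→{s0, s4, s5}, s2→∅, s4→{s3}, s5→{s2}; now {s0, s2, s3, s4, s5}.
Read '1': s0→{s0, s5}, s2→∅, s3→∅, s4→{s3}, s5→{s2}; now {s0, s2, s3, s5}.
Read '0': s0→{s1, s5}, s2→{s2}, s3→{s0}, s5→{s0}; union {s0, s1, s2, s5}; ε-closure = {s0, s1, s2, s4, s5}.

{s0, s1, s2, s4, s5}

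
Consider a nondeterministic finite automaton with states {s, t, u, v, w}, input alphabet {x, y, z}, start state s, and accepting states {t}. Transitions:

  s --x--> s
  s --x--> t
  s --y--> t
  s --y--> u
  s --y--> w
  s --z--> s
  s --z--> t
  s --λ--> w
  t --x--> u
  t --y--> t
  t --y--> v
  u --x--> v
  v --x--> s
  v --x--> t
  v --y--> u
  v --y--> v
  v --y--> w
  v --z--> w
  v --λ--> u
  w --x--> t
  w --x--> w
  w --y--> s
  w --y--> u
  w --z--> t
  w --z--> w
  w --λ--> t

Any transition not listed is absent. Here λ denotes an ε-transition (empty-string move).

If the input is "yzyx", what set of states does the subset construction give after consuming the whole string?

{s, t, u, v, w}

Start: ε-closure({s}) = {s, t, w}.
Read 'y': s→{t, u, w}, t→{t, v}, w→{s, u}; now {s, t, u, v, w}.
Read 'z': s→{s, t}, t→∅, u→∅, v→{w}, w→{t, w}; now {s, t, w}.
Read 'y': s→{t, u, w}, t→{t, v}, w→{s, u}; now {s, t, u, v, w}.
Read 'x': s→{s, t}, t→{u}, u→{v}, v→{s, t}, w→{t, w}; now {s, t, u, v, w}.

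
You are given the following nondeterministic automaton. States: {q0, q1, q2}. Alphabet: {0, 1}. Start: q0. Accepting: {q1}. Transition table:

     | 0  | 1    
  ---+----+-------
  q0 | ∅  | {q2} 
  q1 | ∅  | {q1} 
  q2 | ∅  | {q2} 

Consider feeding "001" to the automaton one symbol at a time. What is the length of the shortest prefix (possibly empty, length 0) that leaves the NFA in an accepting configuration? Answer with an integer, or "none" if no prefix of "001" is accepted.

none

Start in {q0}.
Read '0': q0→∅; now ∅.
The set is empty and remains empty for the remaining 2 symbols.
No reachable set along the way intersects F.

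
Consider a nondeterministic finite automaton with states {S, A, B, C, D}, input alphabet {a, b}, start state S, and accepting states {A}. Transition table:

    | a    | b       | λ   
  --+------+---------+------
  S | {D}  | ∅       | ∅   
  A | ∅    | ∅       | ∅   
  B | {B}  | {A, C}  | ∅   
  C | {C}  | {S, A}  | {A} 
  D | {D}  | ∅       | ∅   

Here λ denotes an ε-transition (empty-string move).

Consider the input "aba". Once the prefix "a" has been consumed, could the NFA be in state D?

Yes

Start in {S}.
Read 'a': {S} → {D}.
State D is in {D}.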